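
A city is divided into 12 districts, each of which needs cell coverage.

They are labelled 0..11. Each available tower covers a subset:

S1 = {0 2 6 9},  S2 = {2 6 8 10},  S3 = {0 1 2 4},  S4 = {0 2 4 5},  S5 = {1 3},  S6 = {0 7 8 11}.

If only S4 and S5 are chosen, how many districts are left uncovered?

Union of S4, S5 = {0, 1, 2, 3, 4, 5}.
Not covered: 6, 7, 8, 9, 10, 11 — 6 districts.

6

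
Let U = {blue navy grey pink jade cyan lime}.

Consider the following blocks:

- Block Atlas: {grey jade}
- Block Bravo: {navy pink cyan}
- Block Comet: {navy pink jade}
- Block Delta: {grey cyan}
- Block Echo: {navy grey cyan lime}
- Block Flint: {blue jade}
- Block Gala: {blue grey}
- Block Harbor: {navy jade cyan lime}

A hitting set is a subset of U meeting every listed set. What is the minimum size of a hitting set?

3

The 3 points {blue, navy, grey} hit every block.
No choice of 2 points meets every block, so 3 is the minimum.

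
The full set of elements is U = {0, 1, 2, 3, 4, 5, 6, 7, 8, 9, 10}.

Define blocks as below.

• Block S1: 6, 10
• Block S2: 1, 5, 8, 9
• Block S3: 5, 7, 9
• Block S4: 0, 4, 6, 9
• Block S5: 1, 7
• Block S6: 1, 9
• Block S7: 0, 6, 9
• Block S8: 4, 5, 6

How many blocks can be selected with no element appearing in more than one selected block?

2

S6, S8 are pairwise disjoint (S6={1,9}; S8={4,5,6}).
Every remaining block overlaps one of these, and no 3 of the listed blocks are pairwise disjoint, so 2 is the maximum.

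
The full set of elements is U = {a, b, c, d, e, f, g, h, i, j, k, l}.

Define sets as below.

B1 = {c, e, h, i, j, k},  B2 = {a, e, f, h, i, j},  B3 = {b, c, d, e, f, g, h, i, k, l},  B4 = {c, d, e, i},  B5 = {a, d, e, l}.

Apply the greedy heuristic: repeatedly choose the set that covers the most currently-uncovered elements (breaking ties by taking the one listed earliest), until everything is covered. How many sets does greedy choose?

2

Greedy: pick B3 (covers 10 new) → pick B2 (covers 2 new). Total picks: 2.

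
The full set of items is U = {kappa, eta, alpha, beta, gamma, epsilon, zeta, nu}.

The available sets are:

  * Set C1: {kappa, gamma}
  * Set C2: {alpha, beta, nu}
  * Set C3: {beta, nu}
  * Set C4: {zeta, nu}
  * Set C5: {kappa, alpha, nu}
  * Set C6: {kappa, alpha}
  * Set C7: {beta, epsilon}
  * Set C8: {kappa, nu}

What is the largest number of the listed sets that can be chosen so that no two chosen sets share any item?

3

C4, C6, C7 are pairwise disjoint (C4={zeta,nu}; C6={kappa,alpha}; C7={beta,epsilon}).
Every remaining set overlaps one of these, and no 4 of the listed sets are pairwise disjoint, so 3 is the maximum.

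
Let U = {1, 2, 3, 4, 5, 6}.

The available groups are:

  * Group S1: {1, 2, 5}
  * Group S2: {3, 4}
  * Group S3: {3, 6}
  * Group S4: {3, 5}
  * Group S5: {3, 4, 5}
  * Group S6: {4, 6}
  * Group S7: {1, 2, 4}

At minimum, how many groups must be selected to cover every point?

S5, S6, and S7 cover everything between them: the union {1, 2, 3, 4, 5, 6} is all of U.
No 2 of the 7 groups cover everything (all 21 combinations miss at least one point), so 3 is optimal.

3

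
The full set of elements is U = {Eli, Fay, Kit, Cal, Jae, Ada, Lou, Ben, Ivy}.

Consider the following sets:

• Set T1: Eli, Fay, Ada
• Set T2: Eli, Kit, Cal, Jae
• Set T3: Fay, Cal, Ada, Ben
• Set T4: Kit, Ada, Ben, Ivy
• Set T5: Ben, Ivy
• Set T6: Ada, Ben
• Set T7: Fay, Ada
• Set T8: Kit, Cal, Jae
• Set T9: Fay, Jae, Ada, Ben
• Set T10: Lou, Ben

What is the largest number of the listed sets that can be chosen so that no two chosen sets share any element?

3

T7, T8, T10 are pairwise disjoint (T7={Fay,Ada}; T8={Kit,Cal,Jae}; T10={Lou,Ben}).
Every remaining set overlaps one of these, and no 4 of the listed sets are pairwise disjoint, so 3 is the maximum.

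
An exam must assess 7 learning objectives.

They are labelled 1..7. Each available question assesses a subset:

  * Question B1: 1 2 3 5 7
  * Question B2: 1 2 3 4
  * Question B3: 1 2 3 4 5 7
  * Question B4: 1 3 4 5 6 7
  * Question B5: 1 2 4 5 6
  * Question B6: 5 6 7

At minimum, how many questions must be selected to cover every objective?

B2 and B4 together: B2 ∪ B4 = {1, 2, 3, 4, 5, 6, 7} — every objective is covered.
No single question has all 7 objectives (the largest, B3, has 6), so 2 is optimal.

2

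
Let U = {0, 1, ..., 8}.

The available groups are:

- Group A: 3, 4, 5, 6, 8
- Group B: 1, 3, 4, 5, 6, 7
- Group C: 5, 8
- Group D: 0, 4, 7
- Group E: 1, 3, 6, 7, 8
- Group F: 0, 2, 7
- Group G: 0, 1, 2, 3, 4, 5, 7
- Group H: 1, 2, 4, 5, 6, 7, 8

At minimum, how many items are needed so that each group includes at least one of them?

2

The 2 items {7, 8} hit every group.
The groups C, D are pairwise disjoint, so any hitting set needs a separate item for each — at least 2. Hence 2 is optimal.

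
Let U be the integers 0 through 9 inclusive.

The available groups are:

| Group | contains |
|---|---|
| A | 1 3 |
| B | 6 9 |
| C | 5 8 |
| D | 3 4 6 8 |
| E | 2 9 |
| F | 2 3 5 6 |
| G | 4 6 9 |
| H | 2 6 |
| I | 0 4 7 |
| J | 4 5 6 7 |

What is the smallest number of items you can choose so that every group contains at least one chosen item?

The 5 items {2, 3, 4, 5, 6} hit every group.
No choice of 4 items meets every group, so 5 is the minimum.

5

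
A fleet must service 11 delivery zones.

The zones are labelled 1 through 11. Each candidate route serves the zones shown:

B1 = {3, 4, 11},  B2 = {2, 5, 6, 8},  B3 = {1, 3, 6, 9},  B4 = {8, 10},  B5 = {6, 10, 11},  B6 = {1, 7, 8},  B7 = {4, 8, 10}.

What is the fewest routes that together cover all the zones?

5

B1 and B2 and B3 and B4 and B6 together: B1 ∪ B2 ∪ B3 ∪ B4 ∪ B6 = {1, 2, 3, 4, 5, 6, 7, 8, 9, 10, 11} — every zone is covered.
No 4 of the 7 routes cover everything (all 35 combinations miss at least one zone), so 5 is optimal.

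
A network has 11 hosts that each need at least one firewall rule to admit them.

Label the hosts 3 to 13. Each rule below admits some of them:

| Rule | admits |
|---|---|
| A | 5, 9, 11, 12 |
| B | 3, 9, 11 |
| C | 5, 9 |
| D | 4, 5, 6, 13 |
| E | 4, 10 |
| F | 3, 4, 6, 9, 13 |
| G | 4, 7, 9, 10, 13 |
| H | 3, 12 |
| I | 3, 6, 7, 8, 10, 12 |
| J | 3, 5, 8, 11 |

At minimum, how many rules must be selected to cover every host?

A and G and I together: A ∪ G ∪ I = {3, 4, 5, 6, 7, 8, 9, 10, 11, 12, 13} — every host is covered.
No 2 of the 10 rules cover everything (all 45 combinations miss at least one host), so 3 is optimal.

3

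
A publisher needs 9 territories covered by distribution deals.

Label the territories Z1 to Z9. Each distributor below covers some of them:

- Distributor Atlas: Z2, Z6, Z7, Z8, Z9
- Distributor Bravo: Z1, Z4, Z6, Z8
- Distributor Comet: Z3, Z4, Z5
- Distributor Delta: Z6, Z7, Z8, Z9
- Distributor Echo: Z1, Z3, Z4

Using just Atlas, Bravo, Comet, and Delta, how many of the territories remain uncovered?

0

Union of Atlas, Bravo, Comet, Delta = {Z1, Z2, Z3, Z4, Z5, Z6, Z7, Z8, Z9} — that's every territory, so 0 are uncovered.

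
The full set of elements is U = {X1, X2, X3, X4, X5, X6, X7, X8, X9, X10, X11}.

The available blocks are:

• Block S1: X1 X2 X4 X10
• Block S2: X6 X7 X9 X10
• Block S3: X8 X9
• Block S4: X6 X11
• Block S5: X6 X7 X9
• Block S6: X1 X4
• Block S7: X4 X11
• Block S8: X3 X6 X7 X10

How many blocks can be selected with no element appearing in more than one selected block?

S1, S3, S4 are pairwise disjoint (S1={X1,X2,X4,X10}; S3={X8,X9}; S4={X6,X11}).
Every remaining block overlaps one of these, and no 4 of the listed blocks are pairwise disjoint, so 3 is the maximum.

3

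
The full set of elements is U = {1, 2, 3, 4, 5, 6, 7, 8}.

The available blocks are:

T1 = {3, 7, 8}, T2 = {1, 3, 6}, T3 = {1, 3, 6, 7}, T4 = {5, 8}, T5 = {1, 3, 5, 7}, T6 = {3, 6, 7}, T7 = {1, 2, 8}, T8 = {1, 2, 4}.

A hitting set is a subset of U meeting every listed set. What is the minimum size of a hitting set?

3

H = {2, 3, 8} meets every block (each contains at least one member of H), and |H| = 3.
The blocks T4, T6, T8 are pairwise disjoint, so any hitting set needs a separate element for each — at least 3. Hence 3 is optimal.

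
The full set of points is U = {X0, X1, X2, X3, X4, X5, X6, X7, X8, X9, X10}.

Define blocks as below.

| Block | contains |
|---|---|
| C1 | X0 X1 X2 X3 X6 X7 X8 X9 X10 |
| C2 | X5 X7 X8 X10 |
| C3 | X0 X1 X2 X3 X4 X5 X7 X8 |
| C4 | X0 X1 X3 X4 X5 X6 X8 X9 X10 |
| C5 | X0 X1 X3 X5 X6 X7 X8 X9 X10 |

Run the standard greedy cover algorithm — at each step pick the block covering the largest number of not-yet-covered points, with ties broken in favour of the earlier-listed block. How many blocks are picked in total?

Greedy: pick C1 (covers 9 new) → pick C3 (covers 2 new). Total picks: 2.

2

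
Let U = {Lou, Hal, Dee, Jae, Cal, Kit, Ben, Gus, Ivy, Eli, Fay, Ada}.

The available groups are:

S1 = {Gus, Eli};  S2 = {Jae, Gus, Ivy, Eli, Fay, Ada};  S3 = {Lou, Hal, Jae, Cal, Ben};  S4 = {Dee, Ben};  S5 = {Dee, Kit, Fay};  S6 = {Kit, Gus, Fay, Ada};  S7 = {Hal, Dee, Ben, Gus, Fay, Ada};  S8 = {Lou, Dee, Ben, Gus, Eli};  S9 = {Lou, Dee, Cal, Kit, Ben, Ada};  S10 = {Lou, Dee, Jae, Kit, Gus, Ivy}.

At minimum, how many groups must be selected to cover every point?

S2 and S3 and S5 together: S2 ∪ S3 ∪ S5 = {Lou, Hal, Dee, Jae, Cal, Kit, Ben, Gus, Ivy, Eli, Fay, Ada} — every point is covered.
No 2 of the 10 groups cover everything (all 45 combinations miss at least one point), so 3 is optimal.

3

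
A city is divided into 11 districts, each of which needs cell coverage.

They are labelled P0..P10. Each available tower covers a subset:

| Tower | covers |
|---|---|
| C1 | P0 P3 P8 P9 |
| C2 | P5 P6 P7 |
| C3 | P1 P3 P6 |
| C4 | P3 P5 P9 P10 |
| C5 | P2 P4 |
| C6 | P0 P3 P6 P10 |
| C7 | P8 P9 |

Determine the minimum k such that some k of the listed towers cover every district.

C1 and C2 and C3 and C4 and C5 together: C1 ∪ C2 ∪ C3 ∪ C4 ∪ C5 = {P0, P1, P2, P3, P4, P5, P6, P7, P8, P9, P10} — every district is covered.
No 4 of the 7 towers cover everything (all 35 combinations miss at least one district), so 5 is optimal.

5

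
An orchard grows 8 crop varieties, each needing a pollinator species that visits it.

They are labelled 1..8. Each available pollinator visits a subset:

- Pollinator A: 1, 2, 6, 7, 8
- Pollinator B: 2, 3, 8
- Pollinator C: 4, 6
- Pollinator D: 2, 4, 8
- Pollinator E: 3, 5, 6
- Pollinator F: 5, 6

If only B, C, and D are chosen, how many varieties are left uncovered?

3

Union of B, C, D = {2, 3, 4, 6, 8}.
Not covered: 1, 5, 7 — 3 varieties.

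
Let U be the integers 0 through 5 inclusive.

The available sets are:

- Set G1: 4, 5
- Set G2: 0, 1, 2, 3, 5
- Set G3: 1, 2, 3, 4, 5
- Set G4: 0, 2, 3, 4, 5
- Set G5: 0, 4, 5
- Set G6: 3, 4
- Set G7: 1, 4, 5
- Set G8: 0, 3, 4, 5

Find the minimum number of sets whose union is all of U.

Take {G3, G8}. Their union is {0, 1, 2, 3, 4, 5}, which is all 6 items.
No single set has all 6 items (the largest, G2, has 5), so 2 is optimal.

2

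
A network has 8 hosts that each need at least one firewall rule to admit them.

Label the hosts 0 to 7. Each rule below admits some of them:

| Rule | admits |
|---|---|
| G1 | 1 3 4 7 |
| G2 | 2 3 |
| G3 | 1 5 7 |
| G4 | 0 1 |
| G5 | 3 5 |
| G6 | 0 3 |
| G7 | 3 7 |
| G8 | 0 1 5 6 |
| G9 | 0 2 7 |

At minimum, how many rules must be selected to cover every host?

Take {G1, G2, G8}. Their union is {0, 1, 2, 3, 4, 5, 6, 7}, which is all 8 hosts.
Only G1 contains 4, so G1 is forced; the remaining 4 hosts need at least 2 more rules (each remaining rule adds at most 3) — so at least 3 rules are needed, and 3 is optimal.

3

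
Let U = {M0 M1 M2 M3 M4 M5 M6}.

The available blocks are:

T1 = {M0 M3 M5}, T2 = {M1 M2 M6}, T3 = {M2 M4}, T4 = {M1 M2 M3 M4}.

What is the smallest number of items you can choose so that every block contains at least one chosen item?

H = {M2, M3} meets every block (each contains at least one member of H), and |H| = 2.
The blocks T1, T2 are pairwise disjoint, so any hitting set needs a separate item for each — at least 2. Hence 2 is optimal.

2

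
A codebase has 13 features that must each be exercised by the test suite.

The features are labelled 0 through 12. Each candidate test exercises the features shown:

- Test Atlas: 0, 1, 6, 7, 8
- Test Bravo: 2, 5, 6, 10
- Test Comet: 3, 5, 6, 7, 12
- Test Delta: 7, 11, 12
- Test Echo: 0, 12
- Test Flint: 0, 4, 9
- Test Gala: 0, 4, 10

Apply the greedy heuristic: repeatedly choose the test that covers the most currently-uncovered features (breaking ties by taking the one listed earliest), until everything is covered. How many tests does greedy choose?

5

Greedy: pick Atlas (covers 5 new) → pick Bravo (covers 3 new) → pick Comet (covers 2 new) → pick Flint (covers 2 new) → pick Delta (covers 1 new). Total picks: 5.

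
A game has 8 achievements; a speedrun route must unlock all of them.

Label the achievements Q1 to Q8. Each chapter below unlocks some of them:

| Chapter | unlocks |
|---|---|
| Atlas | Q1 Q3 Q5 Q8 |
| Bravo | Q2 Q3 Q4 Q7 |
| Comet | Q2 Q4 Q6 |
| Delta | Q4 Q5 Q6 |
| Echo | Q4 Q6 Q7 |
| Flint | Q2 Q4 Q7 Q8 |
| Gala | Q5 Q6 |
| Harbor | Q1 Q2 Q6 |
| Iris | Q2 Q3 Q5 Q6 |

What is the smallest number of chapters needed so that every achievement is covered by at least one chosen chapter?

3

Atlas and Delta and Flint together: Atlas ∪ Delta ∪ Flint = {Q1, Q2, Q3, Q4, Q5, Q6, Q7, Q8} — every achievement is covered.
No 2 of the 9 chapters cover everything (all 36 combinations miss at least one achievement), so 3 is optimal.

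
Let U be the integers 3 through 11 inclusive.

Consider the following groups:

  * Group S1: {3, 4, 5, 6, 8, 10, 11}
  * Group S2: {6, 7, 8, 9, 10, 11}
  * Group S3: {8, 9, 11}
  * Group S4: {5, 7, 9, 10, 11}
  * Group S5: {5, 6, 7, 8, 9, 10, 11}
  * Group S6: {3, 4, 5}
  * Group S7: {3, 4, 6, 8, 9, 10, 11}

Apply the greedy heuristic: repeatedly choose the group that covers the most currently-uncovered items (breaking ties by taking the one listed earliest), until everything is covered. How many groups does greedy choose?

Greedy: pick S1 (covers 7 new) → pick S2 (covers 2 new). Total picks: 2.

2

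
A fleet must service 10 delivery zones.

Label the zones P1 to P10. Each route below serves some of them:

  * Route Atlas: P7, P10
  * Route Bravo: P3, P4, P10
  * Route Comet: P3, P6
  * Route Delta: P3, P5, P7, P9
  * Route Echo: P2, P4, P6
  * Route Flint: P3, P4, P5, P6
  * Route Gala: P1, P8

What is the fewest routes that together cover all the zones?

4

Take {Atlas, Delta, Echo, Gala}. Their union is {P1, P2, P3, P4, P5, P6, P7, P8, P9, P10}, which is all 10 zones.
No 3 of the 7 routes cover everything (all 35 combinations miss at least one zone), so 4 is optimal.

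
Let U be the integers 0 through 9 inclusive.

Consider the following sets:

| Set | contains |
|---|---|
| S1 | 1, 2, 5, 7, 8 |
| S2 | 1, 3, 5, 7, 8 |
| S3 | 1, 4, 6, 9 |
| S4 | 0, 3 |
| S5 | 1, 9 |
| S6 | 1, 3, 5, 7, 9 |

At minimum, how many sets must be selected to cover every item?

3

S1 and S3 and S4 together: S1 ∪ S3 ∪ S4 = {0, 1, 2, 3, 4, 5, 6, 7, 8, 9} — every item is covered.
Only S4 contains 0, so S4 is forced; the remaining 8 items need at least 2 more sets (each remaining set adds at most 5) — so at least 3 sets are needed, and 3 is optimal.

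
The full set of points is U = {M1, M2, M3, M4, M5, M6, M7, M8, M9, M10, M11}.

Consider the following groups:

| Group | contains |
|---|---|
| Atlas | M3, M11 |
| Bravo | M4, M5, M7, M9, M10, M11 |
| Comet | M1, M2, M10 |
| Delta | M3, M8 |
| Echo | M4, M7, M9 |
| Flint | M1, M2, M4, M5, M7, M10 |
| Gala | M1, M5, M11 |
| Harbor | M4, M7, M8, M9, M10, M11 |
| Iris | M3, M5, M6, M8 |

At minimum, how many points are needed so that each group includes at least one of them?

3

H = {M1, M3, M7} meets every group (each contains at least one member of H), and |H| = 3.
The groups Delta, Echo, Gala are pairwise disjoint, so any hitting set needs a separate point for each — at least 3. Hence 3 is optimal.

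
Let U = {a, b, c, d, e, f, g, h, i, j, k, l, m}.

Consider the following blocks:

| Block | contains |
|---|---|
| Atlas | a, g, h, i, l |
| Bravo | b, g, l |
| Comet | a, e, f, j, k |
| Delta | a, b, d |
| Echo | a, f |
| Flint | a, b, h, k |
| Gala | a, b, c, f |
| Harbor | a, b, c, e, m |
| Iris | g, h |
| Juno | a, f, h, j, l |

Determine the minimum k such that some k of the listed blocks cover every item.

4

Atlas, Comet, Delta, and Harbor cover everything between them: the union {a, b, c, d, e, f, g, h, i, j, k, l, m} is all of U.
Only Delta contains d, so Delta is forced; the remaining 10 items need at least 3 more blocks (each remaining block adds at most 4) — so at least 4 blocks are needed, and 4 is optimal.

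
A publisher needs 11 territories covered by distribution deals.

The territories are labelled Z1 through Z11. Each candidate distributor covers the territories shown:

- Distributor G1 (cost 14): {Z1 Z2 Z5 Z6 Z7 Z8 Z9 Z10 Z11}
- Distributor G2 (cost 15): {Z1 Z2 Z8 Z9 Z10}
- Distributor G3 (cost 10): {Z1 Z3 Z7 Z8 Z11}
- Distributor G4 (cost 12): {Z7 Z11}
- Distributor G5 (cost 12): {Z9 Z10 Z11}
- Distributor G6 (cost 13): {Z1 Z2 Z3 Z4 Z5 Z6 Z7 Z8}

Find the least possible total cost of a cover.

G5, G6 together cover every territory (G5 ∪ G6 = {Z1, Z2, Z3, Z4, Z5, Z6, Z7, Z8, Z9, Z10, Z11}); total cost 12 + 13 = 25.
The greedy pick G1, G6 costs 27; no covering selection beats 25.

25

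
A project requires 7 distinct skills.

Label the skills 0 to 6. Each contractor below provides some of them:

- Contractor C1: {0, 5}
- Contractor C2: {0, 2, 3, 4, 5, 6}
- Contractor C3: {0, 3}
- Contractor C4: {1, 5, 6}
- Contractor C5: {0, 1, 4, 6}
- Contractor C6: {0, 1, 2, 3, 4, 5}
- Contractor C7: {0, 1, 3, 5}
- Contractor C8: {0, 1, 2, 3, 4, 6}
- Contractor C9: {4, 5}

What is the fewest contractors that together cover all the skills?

C4 and C8 together: C4 ∪ C8 = {0, 1, 2, 3, 4, 5, 6} — every skill is covered.
No single contractor has all 7 skills (the largest, C2, has 6), so 2 is optimal.

2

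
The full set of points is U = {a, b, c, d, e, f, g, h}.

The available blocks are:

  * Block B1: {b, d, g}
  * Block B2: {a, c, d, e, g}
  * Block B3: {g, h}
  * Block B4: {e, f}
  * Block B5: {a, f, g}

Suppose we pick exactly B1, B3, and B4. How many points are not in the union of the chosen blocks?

Union of B1, B3, B4 = {b, d, e, f, g, h}.
Not covered: a, c — 2 points.

2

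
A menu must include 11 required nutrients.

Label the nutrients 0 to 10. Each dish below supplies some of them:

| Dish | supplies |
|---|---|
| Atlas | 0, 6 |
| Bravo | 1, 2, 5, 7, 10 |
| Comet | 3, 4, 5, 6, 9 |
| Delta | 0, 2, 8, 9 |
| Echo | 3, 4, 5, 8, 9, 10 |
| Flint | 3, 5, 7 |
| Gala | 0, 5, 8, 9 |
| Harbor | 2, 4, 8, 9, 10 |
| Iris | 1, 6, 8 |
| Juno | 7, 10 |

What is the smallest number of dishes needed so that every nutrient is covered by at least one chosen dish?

3

Take {Atlas, Bravo, Echo}. Their union is {0, 1, 2, 3, 4, 5, 6, 7, 8, 9, 10}, which is all 11 nutrients.
No 2 of the 10 dishes cover everything (all 45 combinations miss at least one nutrient), so 3 is optimal.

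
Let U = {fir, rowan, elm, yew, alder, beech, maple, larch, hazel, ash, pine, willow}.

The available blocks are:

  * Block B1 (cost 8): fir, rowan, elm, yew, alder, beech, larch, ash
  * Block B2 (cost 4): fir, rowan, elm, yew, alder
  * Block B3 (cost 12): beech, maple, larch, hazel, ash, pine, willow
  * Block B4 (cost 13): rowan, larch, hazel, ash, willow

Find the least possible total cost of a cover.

B2, B3 together cover every element (B2 ∪ B3 = {fir, rowan, elm, yew, alder, beech, maple, larch, hazel, ash, pine, willow}); total cost 4 + 12 = 16.
No covering selection has total cost below 16.

16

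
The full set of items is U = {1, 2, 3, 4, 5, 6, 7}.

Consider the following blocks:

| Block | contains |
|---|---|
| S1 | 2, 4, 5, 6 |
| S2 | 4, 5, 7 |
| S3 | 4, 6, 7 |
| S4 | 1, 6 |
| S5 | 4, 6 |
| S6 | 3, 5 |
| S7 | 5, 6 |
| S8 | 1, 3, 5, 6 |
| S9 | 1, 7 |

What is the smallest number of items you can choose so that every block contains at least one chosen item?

H = {1, 4, 5} meets every block (each contains at least one member of H), and |H| = 3.
The blocks S5, S6, S9 are pairwise disjoint, so any hitting set needs a separate item for each — at least 3. Hence 3 is optimal.

3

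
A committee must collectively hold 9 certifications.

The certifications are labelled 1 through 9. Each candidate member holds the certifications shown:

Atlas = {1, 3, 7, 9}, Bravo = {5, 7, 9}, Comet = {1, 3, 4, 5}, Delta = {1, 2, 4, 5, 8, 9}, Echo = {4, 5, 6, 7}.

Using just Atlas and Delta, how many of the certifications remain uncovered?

Union of Atlas, Delta = {1, 2, 3, 4, 5, 7, 8, 9}.
Not covered: 6 — 1 certification.

1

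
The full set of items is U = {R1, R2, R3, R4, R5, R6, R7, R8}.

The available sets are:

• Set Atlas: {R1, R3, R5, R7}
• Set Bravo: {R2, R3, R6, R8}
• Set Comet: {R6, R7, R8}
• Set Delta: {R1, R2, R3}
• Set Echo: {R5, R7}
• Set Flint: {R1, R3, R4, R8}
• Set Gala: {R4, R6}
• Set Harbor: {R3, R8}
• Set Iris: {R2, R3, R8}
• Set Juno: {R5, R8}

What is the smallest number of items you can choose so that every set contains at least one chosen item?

H = {R3, R5, R6} meets every set (each contains at least one member of H), and |H| = 3.
The sets Delta, Echo, Gala are pairwise disjoint, so any hitting set needs a separate item for each — at least 3. Hence 3 is optimal.

3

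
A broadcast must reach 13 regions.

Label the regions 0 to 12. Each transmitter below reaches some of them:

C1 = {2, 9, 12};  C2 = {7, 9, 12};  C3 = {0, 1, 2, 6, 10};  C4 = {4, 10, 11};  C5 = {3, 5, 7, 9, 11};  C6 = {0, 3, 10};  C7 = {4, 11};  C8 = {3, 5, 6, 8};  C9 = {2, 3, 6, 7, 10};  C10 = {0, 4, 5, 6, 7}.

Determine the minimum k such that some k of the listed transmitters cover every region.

Take {C2, C3, C7, C8}. Their union is {0, 1, 2, 3, 4, 5, 6, 7, 8, 9, 10, 11, 12}, which is all 13 regions.
Only C8 contains 8, so C8 is forced; the remaining 9 regions need at least 3 more transmitters (each remaining transmitter adds at most 4) — so at least 4 transmitters are needed, and 4 is optimal.

4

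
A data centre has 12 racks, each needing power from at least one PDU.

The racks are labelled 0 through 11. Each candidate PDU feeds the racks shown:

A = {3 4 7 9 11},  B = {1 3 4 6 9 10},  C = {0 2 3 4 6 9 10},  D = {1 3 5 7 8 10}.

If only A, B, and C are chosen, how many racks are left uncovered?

Union of A, B, C = {0, 1, 2, 3, 4, 6, 7, 9, 10, 11}.
Not covered: 5, 8 — 2 racks.

2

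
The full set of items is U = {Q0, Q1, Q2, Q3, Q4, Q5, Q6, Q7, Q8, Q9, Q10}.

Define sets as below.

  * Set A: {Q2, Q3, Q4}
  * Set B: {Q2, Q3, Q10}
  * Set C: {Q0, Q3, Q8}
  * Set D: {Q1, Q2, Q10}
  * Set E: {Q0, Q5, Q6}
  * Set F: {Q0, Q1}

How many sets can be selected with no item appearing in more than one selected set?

2

B, E are pairwise disjoint (B={Q2,Q3,Q10}; E={Q0,Q5,Q6}).
Every remaining set overlaps one of these, and no 3 of the listed sets are pairwise disjoint, so 2 is the maximum.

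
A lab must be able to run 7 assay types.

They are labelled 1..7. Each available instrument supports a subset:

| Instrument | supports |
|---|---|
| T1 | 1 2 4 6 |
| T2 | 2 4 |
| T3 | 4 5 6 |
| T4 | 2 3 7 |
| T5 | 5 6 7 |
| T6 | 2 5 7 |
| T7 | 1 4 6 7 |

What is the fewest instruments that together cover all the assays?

Take {T1, T3, T4}. Their union is {1, 2, 3, 4, 5, 6, 7}, which is all 7 assays.
Only T4 contains 3, so T4 is forced; the remaining 4 assays need at least 2 more instruments (each remaining instrument adds at most 3) — so at least 3 instruments are needed, and 3 is optimal.

3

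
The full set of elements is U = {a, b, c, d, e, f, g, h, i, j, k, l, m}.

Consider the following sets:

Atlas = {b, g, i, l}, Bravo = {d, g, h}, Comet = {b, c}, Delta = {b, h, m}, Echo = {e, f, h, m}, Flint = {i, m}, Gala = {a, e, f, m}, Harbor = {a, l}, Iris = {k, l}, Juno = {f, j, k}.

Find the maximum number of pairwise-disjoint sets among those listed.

Bravo, Comet, Flint, Harbor, Juno are pairwise disjoint (Bravo={d,g,h}; Comet={b,c}; Flint={i,m}; Harbor={a,l}; Juno={f,j,k}).
Every remaining set overlaps one of these, and no 6 of the listed sets are pairwise disjoint, so 5 is the maximum.

5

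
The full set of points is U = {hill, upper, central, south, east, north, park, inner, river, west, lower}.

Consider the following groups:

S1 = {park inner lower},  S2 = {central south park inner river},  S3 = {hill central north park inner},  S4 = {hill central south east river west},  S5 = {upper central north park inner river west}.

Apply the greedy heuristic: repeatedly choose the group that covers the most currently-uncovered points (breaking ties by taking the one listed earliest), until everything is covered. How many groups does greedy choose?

Greedy: pick S5 (covers 7 new) → pick S4 (covers 3 new) → pick S1 (covers 1 new). Total picks: 3.

3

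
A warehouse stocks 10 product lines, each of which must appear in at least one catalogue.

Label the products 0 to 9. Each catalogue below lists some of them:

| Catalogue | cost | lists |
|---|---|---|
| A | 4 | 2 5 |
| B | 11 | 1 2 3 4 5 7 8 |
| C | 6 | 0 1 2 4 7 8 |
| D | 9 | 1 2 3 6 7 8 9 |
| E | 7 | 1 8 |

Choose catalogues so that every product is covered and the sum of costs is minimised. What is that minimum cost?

19

A, C, D together cover every product (A ∪ C ∪ D = {0, 1, 2, 3, 4, 5, 6, 7, 8, 9}); total cost 4 + 6 + 9 = 19.
No covering selection has total cost below 19.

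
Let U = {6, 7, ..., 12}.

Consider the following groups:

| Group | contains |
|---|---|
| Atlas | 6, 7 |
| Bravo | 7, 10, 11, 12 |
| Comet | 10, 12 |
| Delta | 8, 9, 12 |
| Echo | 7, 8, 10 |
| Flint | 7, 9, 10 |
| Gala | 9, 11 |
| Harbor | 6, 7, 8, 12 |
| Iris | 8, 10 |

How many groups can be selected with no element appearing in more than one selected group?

Atlas, Comet, Gala are pairwise disjoint (Atlas={6,7}; Comet={10,12}; Gala={9,11}).
Every remaining group overlaps one of these, and no 4 of the listed groups are pairwise disjoint, so 3 is the maximum.

3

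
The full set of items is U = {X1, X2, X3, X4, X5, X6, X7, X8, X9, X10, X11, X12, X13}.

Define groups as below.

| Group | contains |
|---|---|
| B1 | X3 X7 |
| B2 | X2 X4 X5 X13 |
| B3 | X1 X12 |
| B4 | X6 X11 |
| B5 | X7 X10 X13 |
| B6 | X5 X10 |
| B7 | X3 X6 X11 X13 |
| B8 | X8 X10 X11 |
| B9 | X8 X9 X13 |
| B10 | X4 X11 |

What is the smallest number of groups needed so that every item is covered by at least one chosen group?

5

B2, B3, B5, B7, and B9 cover everything between them: the union {X1, X2, X3, X4, X5, X6, X7, X8, X9, X10, X11, X12, X13} is all of U.
Only B9 contains X9, so B9 is forced; the remaining 10 items need at least 4 more groups (each remaining group adds at most 3) — so at least 5 groups are needed, and 5 is optimal.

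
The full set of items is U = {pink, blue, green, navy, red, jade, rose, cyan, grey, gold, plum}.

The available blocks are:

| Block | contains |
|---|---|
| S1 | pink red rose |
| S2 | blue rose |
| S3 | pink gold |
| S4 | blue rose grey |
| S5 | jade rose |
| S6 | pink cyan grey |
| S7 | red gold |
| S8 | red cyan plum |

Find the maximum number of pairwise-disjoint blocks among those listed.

S3, S4, S8 are pairwise disjoint (S3={pink,gold}; S4={blue,rose,grey}; S8={red,cyan,plum}).
Every remaining block overlaps one of these, and no 4 of the listed blocks are pairwise disjoint, so 3 is the maximum.

3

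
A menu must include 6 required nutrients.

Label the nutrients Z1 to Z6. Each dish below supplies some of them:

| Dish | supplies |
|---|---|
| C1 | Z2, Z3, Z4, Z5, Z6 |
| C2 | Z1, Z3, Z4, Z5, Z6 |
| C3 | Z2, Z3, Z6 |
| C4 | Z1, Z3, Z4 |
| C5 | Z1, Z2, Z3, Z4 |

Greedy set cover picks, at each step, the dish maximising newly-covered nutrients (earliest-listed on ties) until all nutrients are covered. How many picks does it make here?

Greedy: pick C1 (covers 5 new) → pick C2 (covers 1 new). Total picks: 2.

2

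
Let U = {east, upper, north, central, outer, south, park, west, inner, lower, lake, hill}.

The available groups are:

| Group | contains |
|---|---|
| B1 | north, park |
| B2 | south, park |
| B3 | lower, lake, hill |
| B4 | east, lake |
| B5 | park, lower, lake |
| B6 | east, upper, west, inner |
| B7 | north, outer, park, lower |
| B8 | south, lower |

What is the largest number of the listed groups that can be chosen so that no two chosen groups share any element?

3

B1, B3, B6 are pairwise disjoint (B1={north,park}; B3={lower,lake,hill}; B6={east,upper,west,inner}).
Every remaining group overlaps one of these, and no 4 of the listed groups are pairwise disjoint, so 3 is the maximum.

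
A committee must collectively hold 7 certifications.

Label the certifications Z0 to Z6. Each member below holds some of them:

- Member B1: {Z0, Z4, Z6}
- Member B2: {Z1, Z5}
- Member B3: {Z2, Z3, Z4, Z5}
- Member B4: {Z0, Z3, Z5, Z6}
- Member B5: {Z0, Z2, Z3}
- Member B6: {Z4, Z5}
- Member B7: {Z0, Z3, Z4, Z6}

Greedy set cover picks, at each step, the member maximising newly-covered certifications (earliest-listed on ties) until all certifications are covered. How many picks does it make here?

Greedy: pick B3 (covers 4 new) → pick B1 (covers 2 new) → pick B2 (covers 1 new). Total picks: 3.

3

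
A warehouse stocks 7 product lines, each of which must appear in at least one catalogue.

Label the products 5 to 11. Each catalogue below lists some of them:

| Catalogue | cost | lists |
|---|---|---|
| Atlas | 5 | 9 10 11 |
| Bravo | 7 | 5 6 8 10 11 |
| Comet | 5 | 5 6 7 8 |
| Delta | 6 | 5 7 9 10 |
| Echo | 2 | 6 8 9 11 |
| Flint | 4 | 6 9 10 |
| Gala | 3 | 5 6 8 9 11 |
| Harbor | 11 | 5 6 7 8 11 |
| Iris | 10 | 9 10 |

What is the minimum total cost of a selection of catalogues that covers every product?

8

Delta, Echo together cover every product (Delta ∪ Echo = {5, 6, 7, 8, 9, 10, 11}); total cost 6 + 2 = 8.
No covering selection has total cost below 8.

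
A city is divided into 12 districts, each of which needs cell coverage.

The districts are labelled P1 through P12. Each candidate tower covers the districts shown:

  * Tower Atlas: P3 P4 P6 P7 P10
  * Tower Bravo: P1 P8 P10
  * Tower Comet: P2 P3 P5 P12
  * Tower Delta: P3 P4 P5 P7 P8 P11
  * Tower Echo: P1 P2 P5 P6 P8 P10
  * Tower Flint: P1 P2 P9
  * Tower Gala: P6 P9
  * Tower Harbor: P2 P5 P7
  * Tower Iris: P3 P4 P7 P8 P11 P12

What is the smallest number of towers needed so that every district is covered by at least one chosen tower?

3

Echo and Flint and Iris together: Echo ∪ Flint ∪ Iris = {P1, P2, P3, P4, P5, P6, P7, P8, P9, P10, P11, P12} — every district is covered.
No 2 of the 9 towers cover everything (all 36 combinations miss at least one district), so 3 is optimal.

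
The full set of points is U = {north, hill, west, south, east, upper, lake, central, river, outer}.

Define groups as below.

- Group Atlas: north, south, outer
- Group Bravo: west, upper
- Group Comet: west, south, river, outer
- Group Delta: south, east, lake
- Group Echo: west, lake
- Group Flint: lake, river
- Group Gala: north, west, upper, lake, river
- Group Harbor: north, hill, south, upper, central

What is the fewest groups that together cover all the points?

Take {Comet, Delta, Harbor}. Their union is {north, hill, west, south, east, upper, lake, central, river, outer}, which is all 10 points.
Only Harbor contains hill, so Harbor is forced; the remaining 5 points need at least 2 more groups (each remaining group adds at most 3) — so at least 3 groups are needed, and 3 is optimal.

3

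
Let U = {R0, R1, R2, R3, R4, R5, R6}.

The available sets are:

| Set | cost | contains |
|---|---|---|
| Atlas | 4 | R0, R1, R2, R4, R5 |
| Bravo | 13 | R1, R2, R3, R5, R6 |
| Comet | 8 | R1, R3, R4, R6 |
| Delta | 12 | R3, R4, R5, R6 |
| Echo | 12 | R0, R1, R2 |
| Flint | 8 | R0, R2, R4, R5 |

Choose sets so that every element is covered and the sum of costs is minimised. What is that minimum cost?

Atlas, Comet together cover every element (Atlas ∪ Comet = {R0, R1, R2, R3, R4, R5, R6}); total cost 4 + 8 = 12.
No covering selection has total cost below 12.

12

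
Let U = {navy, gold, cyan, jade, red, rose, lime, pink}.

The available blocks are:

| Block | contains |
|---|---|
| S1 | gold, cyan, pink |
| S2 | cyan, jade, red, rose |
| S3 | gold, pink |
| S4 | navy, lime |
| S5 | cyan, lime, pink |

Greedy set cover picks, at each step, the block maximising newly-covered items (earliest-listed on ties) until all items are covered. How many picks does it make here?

3

Greedy: pick S2 (covers 4 new) → pick S1 (covers 2 new) → pick S4 (covers 2 new). Total picks: 3.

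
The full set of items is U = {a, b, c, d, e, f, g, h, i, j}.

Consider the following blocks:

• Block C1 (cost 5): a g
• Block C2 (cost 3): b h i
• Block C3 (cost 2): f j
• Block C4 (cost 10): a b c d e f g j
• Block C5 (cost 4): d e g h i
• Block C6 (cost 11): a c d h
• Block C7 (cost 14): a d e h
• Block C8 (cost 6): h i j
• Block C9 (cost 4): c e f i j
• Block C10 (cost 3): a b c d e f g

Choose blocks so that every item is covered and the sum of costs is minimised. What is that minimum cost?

8

C2, C3, C10 together cover every item (C2 ∪ C3 ∪ C10 = {a, b, c, d, e, f, g, h, i, j}); total cost 3 + 2 + 3 = 8.
No covering selection has total cost below 8.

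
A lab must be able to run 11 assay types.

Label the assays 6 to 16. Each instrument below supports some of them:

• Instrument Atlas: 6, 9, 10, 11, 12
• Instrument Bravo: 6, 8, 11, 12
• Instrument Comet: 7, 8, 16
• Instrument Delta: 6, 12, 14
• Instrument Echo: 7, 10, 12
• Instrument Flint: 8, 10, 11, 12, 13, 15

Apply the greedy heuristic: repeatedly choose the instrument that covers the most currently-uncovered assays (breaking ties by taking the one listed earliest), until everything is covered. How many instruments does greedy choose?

4

Greedy: pick Flint (covers 6 new) → pick Atlas (covers 2 new) → pick Comet (covers 2 new) → pick Delta (covers 1 new). Total picks: 4.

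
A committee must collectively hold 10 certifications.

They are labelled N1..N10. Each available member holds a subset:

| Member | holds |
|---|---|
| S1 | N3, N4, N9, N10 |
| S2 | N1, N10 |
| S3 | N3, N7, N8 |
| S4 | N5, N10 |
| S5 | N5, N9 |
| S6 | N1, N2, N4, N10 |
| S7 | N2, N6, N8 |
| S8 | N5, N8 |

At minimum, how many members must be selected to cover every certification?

4

Take {S3, S5, S6, S7}. Their union is {N1, N2, N3, N4, N5, N6, N7, N8, N9, N10}, which is all 10 certifications.
No 3 of the 8 members cover everything (all 56 combinations miss at least one certification), so 4 is optimal.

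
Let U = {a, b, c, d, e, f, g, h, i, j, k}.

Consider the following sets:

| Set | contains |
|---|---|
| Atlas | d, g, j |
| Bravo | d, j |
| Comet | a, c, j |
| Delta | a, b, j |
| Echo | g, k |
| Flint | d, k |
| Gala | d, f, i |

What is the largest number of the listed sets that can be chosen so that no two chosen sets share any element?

Delta, Echo, Gala are pairwise disjoint (Delta={a,b,j}; Echo={g,k}; Gala={d,f,i}).
Every remaining set overlaps one of these, and no 4 of the listed sets are pairwise disjoint, so 3 is the maximum.

3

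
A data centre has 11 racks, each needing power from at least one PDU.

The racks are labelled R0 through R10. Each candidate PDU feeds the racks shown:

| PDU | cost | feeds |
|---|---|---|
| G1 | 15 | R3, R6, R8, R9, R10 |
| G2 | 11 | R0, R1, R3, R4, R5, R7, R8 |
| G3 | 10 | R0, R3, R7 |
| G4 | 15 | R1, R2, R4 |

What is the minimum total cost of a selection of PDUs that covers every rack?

41

G1, G2, G4 together cover every rack (G1 ∪ G2 ∪ G4 = {R0, R1, R2, R3, R4, R5, R6, R7, R8, R9, R10}); total cost 15 + 11 + 15 = 41.
No covering selection has total cost below 41.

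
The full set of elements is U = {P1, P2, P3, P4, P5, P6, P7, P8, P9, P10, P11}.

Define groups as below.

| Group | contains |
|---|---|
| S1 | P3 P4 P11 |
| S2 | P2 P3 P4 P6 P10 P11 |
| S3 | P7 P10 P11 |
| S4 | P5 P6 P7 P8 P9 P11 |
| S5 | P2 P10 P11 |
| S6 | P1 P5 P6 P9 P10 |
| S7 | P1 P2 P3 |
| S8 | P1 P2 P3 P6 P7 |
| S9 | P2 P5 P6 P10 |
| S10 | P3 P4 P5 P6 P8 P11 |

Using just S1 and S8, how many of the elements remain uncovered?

4

Union of S1, S8 = {P1, P2, P3, P4, P6, P7, P11}.
Not covered: P5, P8, P9, P10 — 4 elements.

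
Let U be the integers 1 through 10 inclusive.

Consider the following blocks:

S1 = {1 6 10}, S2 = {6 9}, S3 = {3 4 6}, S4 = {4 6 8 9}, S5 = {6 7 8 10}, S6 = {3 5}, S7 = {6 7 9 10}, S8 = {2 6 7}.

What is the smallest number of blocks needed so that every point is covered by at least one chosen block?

Take {S1, S4, S6, S8}. Their union is {1, 2, 3, 4, 5, 6, 7, 8, 9, 10}, which is all 10 points.
Only S1 contains 1, so S1 is forced; the remaining 7 points need at least 3 more blocks (each remaining block adds at most 3) — so at least 4 blocks are needed, and 4 is optimal.

4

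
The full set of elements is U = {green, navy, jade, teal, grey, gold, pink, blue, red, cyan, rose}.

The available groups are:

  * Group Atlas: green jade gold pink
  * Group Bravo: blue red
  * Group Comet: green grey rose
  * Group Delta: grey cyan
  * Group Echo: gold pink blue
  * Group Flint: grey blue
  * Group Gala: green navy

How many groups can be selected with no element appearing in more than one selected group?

3

Atlas, Bravo, Delta are pairwise disjoint (Atlas={green,jade,gold,pink}; Bravo={blue,red}; Delta={grey,cyan}).
Every remaining group overlaps one of these, and no 4 of the listed groups are pairwise disjoint, so 3 is the maximum.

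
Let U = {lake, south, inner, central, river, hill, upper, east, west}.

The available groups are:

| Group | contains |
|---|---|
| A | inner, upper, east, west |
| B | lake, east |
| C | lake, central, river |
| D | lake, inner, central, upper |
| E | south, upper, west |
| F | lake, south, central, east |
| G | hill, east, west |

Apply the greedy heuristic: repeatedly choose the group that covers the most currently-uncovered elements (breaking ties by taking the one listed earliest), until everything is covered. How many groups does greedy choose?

Greedy: pick A (covers 4 new) → pick C (covers 3 new) → pick E (covers 1 new) → pick G (covers 1 new). Total picks: 4.

4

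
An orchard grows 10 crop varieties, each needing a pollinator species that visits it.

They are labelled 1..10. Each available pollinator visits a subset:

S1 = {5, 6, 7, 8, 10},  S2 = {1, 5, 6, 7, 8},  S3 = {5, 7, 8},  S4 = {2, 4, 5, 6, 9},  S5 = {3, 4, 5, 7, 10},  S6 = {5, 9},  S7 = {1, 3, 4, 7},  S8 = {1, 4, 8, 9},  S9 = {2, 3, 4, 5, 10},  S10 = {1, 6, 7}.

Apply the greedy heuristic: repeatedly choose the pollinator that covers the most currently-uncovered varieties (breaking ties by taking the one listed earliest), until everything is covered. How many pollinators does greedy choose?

Greedy: pick S1 (covers 5 new) → pick S4 (covers 3 new) → pick S7 (covers 2 new). Total picks: 3.

3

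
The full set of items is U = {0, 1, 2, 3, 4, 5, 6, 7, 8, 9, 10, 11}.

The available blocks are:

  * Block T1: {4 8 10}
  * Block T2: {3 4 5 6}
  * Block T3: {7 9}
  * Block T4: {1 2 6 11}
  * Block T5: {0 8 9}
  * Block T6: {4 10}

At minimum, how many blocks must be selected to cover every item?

T2, T3, T4, T5, and T6 cover everything between them: the union {0, 1, 2, 3, 4, 5, 6, 7, 8, 9, 10, 11} is all of U.
No 4 of the 6 blocks cover everything (all 15 combinations miss at least one item), so 5 is optimal.

5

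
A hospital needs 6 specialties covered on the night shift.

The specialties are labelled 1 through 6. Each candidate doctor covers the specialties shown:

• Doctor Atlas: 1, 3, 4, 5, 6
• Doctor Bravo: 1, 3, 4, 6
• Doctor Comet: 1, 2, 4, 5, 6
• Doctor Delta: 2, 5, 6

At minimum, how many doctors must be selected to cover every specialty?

Take {Bravo, Comet}. Their union is {1, 2, 3, 4, 5, 6}, which is all 6 specialties.
No single doctor has all 6 specialties (the largest, Atlas, has 5), so 2 is optimal.

2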